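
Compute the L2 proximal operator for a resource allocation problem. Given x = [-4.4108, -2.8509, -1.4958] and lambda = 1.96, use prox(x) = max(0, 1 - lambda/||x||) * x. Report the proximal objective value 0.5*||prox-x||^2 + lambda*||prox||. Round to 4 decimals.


Step 1: Compute ||x||.
||x|| = 5.4608
Step 2: Compute scaling factor.
scale = max(0, 1 - 1.96/5.4608) = 0.6411
Step 3: prox(x) = [-2.8277, -1.8276, -0.9589]
||prox(x)|| = 3.5008
Step 4: Proximal objective.
0.5*||prox-x||^2 = 1.9208
lambda*||prox|| = 6.8616
Total = 8.7823


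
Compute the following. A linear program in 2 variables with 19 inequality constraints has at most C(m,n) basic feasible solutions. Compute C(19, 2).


Each vertex corresponds to some choice of n active constraints out of m, so the number of vertices is at most C(m, n) = m! / (n!(m-n)!).
m = 19, n = 2
Numerator: 19 * 18
Denominator: 2! = 2
C(19, 2) = 171


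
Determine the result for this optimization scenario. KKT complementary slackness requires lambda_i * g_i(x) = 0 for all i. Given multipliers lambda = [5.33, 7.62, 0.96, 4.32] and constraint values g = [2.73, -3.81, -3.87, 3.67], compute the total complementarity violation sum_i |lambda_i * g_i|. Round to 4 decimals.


KKT complementary slackness check:
lambda_1 * g_1 = 5.33 * 2.73 = 14.5509
lambda_2 * g_2 = 7.62 * -3.81 = -29.0322
lambda_3 * g_3 = 0.96 * -3.87 = -3.7152
lambda_4 * g_4 = 4.32 * 3.67 = 15.8544
Total violation = 14.5509 + 29.0322 + 3.7152 + 15.8544 = 63.1527


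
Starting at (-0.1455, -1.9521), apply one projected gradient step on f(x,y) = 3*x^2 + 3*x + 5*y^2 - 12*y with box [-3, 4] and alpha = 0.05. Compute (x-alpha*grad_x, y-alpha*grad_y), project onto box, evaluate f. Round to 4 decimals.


Step 1: Compute gradient at (-0.1455, -1.9521).
grad_x = 2*3*-0.1455 + 3 = 2.127
grad_y = 2*5*-1.9521 - 12 = -31.521
Step 2: Gradient step.
x_raw = -0.1455 - 0.05*2.127 = -0.2519
y_raw = -1.9521 - 0.05*-31.521 = -0.3761
Step 3: Project onto [-3, 4].
x_proj = clip(-0.2519) = -0.2519
y_proj = clip(-0.3761) = -0.3761
Step 4: Evaluate f.
f(-0.2519, -0.3761) = 4.6544


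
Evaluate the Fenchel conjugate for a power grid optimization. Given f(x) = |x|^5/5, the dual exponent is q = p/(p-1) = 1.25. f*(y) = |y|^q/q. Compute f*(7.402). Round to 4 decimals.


The conjugate exponent q satisfies 1/p + 1/q = 1.
p = 5, so q = 5/(5 - 1) = 1.25
|y|^q = 7.402^1.25 = 12.2092
f*(7.402) = 12.2092 / 1.25 = 9.7673


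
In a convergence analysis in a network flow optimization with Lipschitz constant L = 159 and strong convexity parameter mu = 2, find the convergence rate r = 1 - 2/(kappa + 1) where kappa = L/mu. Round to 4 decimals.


Step 1: Compute the condition number.
kappa = L/mu = 159/2 = 79.5
Step 2: Compute the convergence rate.
r = 1 - 2/(kappa + 1) = 1 - 2*mu/(L + mu) = (L - mu)/(L + mu) = 157/161 = 0.9752


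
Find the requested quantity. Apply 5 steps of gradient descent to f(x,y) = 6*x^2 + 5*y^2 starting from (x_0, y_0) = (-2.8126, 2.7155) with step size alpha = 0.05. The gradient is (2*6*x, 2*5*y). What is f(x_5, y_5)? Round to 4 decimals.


Gradient descent on f(x,y) = 6*x^2 + 5*y^2.
Starting point: (-2.8126, 2.7155), alpha = 0.05
Step 1: grad_x = 2*6*-2.8126 = -33.7512, grad_y = 2*5*2.7155 = 27.155
  x_1 = -2.8126 - 0.05*-33.7512 = -1.125
  y_1 = 2.7155 - 0.05*27.155 = 1.3578
Step 2: grad_x = 2*6*-1.125 = -13.5005, grad_y = 2*5*1.3578 = 13.5775
  x_2 = -1.125 - 0.05*-13.5005 = -0.45
  y_2 = 1.3578 - 0.05*13.5775 = 0.6789
Step 3: grad_x = 2*6*-0.45 = -5.4002, grad_y = 2*5*0.6789 = 6.7888
  x_3 = -0.45 - 0.05*-5.4002 = -0.18
  y_3 = 0.6789 - 0.05*6.7888 = 0.3394
Step 4: grad_x = 2*6*-0.18 = -2.1601, grad_y = 2*5*0.3394 = 3.3944
  x_4 = -0.18 - 0.05*-2.1601 = -0.072
  y_4 = 0.3394 - 0.05*3.3944 = 0.1697
Step 5: grad_x = 2*6*-0.072 = -0.864, grad_y = 2*5*0.1697 = 1.6972
  x_5 = -0.072 - 0.05*-0.864 = -0.0288
  y_5 = 0.1697 - 0.05*1.6972 = 0.0849
f(-0.0288, 0.0849) = 6*(-0.0288)^2 + 5*0.0849^2 = 0.041


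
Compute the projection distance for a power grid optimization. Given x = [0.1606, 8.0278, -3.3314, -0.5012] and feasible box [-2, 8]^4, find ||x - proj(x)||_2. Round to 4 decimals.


Project each component onto [-2, 8].
clip(0.1606) = 0.1606, clip(8.0278) = 8.0, clip(-3.3314) = -2.0, clip(-0.5012) = -0.5012
Projection = [0.1606, 8.0, -2.0, -0.5012]
Squared diffs: [0.0, 0.0008, 1.7726, 0.0]
Distance = sqrt(1.7734) = 1.3317


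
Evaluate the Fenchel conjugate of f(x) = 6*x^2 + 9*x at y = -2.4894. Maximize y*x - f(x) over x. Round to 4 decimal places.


f*(y) = sup_x {y*x - a*x^2 - b*x} = sup_x {(y-b)*x - a*x^2}
FOC: (y - b) - 2a*x = 0 => x* = (y - b)/(2a)
x* = (-2.4894 - 9)/(2*6) = -0.9575
f*(-2.4894) = (y-b)^2/(4a) = (-2.4894 - 9)^2/(4*6)
= 132.0063/24 = 5.5003


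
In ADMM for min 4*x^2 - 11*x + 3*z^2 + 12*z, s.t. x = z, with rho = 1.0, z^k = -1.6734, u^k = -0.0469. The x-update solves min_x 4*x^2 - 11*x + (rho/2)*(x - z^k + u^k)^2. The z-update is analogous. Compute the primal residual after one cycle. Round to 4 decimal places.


ADMM iteration with rho = 1.0, z^k = -1.6734, u^k = -0.0469
Step 1: x-update.
Minimize 4*x^2 - 11*x + (1.0/2)*(x + 1.6734 - 0.0469)^2
FOC: (2*4 + 1.0)*x = 11 + 1.0*(-1.6734 + 0.0469)
x^{k+1} = 1.0415
Step 2: z-update.
Minimize 3*z^2 + 12*z + (1.0/2)*(1.0415 - z - 0.0469)^2
FOC: (2*3 + 1.0)*z = -12 + 1.0*(1.0415 - 0.0469)
z^{k+1} = -1.5722
Step 3: u-update.
u^{k+1} = -0.0469 + 1.0415 + 1.5722 = 2.5668
Step 4: Primal residual = |1.0415 + 1.5722| = 2.6137


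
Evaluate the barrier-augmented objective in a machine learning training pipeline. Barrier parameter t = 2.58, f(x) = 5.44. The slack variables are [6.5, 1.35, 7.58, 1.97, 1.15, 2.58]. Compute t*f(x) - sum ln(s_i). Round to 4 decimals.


Step 1: Compute log-barrier.
ln values: [1.8718, 0.3001, 2.0255, 0.678, 0.1398, 0.9478]
phi = -(1.8718 + 0.3001 + 2.0255 + 0.678 + 0.1398 + 0.9478) = -5.963
Step 2: Compute augmented objective.
t*f(x) = 2.58*5.44 = 14.0352
Total = 14.0352 - 5.963 = 8.0722


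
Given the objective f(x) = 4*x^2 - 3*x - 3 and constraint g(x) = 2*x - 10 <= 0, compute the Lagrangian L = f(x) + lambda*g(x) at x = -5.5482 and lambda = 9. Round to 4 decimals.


Step 1: Evaluate f(x).
f(-5.5482) = 4*(-5.5482)^2 - 3*(-5.5482) - 3 = 136.7747
Step 2: Evaluate g(x).
g(-5.5482) = 2*-5.5482 - 10 = -21.0964
Step 3: Compute Lagrangian.
L = 136.7747 + 9*-21.0964 = -53.0929


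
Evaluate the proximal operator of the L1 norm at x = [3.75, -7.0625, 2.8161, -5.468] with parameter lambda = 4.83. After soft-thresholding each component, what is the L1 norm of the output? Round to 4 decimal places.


Soft-thresholding with lambda = 4.83:
prox(3.75) = sign(3.75)*max(|3.75| - 4.83, 0) = 0.0
prox(-7.0625) = sign(-7.0625)*max(|-7.0625| - 4.83, 0) = -2.2325
prox(2.8161) = sign(2.8161)*max(|2.8161| - 4.83, 0) = 0.0
prox(-5.468) = sign(-5.468)*max(|-5.468| - 4.83, 0) = -0.638
prox(x) = [0.0, -2.2325, 0.0, -0.638]
||prox(x)||_1 = 0.0 + 2.2325 + 0.0 + 0.638 = 2.8705


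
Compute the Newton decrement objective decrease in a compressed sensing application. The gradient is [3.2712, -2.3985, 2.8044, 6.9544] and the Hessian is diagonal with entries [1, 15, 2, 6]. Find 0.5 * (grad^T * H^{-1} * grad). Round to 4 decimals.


Step 1: H is diagonal, so H^(-1) * g = [3.2712, -0.1599, 1.4022, 1.1591].
Step 2: g^T H^(-1) g = sum_i g_i^2 / H_ii
  = (3.2712)^2/1 + (-2.3985)^2/15 + (2.8044)^2/2 + (6.9544)^2/6
  = 10.7007 + 0.3835 + 3.9323 + 8.0606 = 23.0772
Step 3: Objective decrease = 0.5 * g^T H^(-1) g = 11.5386


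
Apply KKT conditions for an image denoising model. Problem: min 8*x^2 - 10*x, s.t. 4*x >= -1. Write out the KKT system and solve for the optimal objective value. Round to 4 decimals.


Step 1: Try lambda = 0 (constraint inactive).
Stationarity: 2*8*x - 10 = 0
x* = 10/(2*8) = 0.625
Check constraint: 4*0.625 = 2.5 >= -1 -- satisfied.
Step 2: Compute optimal value.
f(x*) = 8*0.625^2 - 10*0.625 = -3.125


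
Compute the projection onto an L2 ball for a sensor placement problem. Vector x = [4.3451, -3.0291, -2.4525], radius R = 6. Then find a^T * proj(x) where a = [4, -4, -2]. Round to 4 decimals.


Step 1: Compute ||x|| (intermediates to 6 decimals).
||x|| = sqrt(4.3451^2 + (-3.0291)^2 + (-2.4525)^2) = 5.83696
Step 2: Project.
Since ||x|| <= R, proj = x (no scaling needed).
proj(x) = [4.3451, -3.0291, -2.4525]
Step 3: Dot product.
a^T * proj(x) = 4*4.3451 - 4*(-3.0291) - 2*(-2.4525) = 34.4018


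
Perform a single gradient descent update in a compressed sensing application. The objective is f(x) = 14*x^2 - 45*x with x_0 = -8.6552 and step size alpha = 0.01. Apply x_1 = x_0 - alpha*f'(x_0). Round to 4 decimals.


We compute the gradient at x_0 and apply the update.
f'(x) = 28*x - 45
f'(-8.6552) = 28*-8.6552 - 45 = -287.3456
x_1 = -8.6552 - 0.01*-287.3456 = -5.7817


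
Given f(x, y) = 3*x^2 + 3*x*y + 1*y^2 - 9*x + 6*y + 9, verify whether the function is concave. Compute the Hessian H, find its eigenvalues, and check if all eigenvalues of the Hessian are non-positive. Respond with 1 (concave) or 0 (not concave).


The Hessian of f(x,y) = 3*x^2 + 3*x*y + 1*y^2 - 9*x + 6*y + 9 is:
H = [[6, 3], [3, 2]]
Trace = 6 + 2 = 8
Determinant = 6*2 - (3)^2 = 3
Discriminant = (8)^2 - 4*3 = 52.0
Eigenvalues: lambda_1 = 0.3944, lambda_2 = 7.6056
The function is not concave.

0


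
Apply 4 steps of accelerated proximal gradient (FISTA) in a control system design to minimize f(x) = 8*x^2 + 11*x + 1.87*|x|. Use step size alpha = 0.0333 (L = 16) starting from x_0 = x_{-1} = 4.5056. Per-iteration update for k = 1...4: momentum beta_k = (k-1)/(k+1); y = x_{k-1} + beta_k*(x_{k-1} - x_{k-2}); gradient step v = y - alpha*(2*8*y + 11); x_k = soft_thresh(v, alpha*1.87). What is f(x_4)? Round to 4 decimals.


FISTA on f(x) = 8*x^2 + 11*x + 1.87*|x|
L = 16, alpha = 0.0333
Iteration 1: beta = 0.0, y = 4.5056 + 0.0*(4.5056 - 4.5056) = 4.5056
  grad(y) = 83.0896, v = y - alpha*grad = 1.7387
  prox(v) = soft_thresh(1.7387, 0.0623) = 1.6764
Iteration 2: beta = 0.3333, y = 1.6764 + 0.3333*(1.6764 - 4.5056) = 0.7334
  grad(y) = 22.7343, v = y - alpha*grad = -0.0237
  prox(v) = soft_thresh(-0.0237, 0.0623) = 0.0
Iteration 3: beta = 0.5, y = 0.0 + 0.5*(0.0 - 1.6764) = -0.8382
  grad(y) = -2.4116, v = y - alpha*grad = -0.7579
  prox(v) = soft_thresh(-0.7579, 0.0623) = -0.6956
Iteration 4: beta = 0.6, y = -0.6956 + 0.6*(-0.6956 - 0.0) = -1.113
  grad(y) = -6.8086, v = y - alpha*grad = -0.8863
  prox(v) = soft_thresh(-0.8863, 0.0623) = -0.824
f(x_4) = 8*(-0.824)^2 + 11*(-0.824) + 1.87*|-0.824| = -2.0912


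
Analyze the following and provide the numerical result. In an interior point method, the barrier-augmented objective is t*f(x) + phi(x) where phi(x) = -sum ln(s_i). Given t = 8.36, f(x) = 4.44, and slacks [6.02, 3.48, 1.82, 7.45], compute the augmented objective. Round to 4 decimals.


Step 1: Compute log-barrier.
ln values: [1.7951, 1.247, 0.5988, 2.0082]
phi = -(1.7951 + 1.247 + 0.5988 + 2.0082) = -5.6492
Step 2: Compute augmented objective.
t*f(x) = 8.36*4.44 = 37.1184
Total = 37.1184 - 5.6492 = 31.4692


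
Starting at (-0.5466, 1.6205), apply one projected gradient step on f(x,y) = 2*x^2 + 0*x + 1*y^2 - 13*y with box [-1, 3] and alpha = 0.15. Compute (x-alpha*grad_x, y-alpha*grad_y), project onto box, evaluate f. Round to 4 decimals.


Step 1: Compute gradient at (-0.5466, 1.6205).
grad_x = 2*2*-0.5466 + 0 = -2.1864
grad_y = 2*1*1.6205 - 13 = -9.759
Step 2: Gradient step.
x_raw = -0.5466 - 0.15*-2.1864 = -0.2186
y_raw = 1.6205 - 0.15*-9.759 = 3.0844
Step 3: Project onto [-1, 3].
x_proj = clip(-0.2186) = -0.2186
y_proj = clip(3.0844) = 3.0
Step 4: Evaluate f.
f(-0.2186, 3.0) = -29.9044


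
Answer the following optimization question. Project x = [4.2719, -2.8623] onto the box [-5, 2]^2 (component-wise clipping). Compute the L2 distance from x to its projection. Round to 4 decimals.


Project each component onto [-5, 2].
clip(4.2719) = 2.0, clip(-2.8623) = -2.8623
Projection = [2.0, -2.8623]
Squared diffs: [5.1615, 0.0]
Distance = sqrt(5.1615) = 2.2719


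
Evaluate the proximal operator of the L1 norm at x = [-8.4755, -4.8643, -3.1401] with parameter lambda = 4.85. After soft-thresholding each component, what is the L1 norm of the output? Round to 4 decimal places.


Soft-thresholding with lambda = 4.85:
prox(-8.4755) = sign(-8.4755)*max(|-8.4755| - 4.85, 0) = -3.6255
prox(-4.8643) = sign(-4.8643)*max(|-4.8643| - 4.85, 0) = -0.0143
prox(-3.1401) = sign(-3.1401)*max(|-3.1401| - 4.85, 0) = 0.0
prox(x) = [-3.6255, -0.0143, 0.0]
||prox(x)||_1 = 3.6255 + 0.0143 + 0.0 = 3.6398


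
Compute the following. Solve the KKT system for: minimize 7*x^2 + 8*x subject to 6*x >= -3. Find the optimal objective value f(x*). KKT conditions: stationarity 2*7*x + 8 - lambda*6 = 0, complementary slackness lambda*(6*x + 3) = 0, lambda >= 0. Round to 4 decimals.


Step 1: Try lambda = 0 (constraint inactive).
x_unc = -8/(2*7) = -0.5714
Check: 6*-0.5714 = -3.4284 < -3 -- violated!
Step 2: Constraint must be active: 6*x = -3
x* = -3/6 = -0.5
lambda = (2*7*(-0.5) + 8)/6 = 0.1667
Step 3: Compute optimal value.
f(x*) = 7*(-0.5)^2 + 8*(-0.5) = -2.25


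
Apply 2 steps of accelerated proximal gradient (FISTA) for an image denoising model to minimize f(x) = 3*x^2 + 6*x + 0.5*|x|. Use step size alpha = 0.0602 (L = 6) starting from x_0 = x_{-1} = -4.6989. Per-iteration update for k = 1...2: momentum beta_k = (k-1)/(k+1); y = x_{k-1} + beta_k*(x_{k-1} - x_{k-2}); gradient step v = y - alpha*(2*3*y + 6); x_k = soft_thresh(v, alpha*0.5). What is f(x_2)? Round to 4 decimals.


FISTA on f(x) = 3*x^2 + 6*x + 0.5*|x|
L = 6, alpha = 0.0602
Iteration 1: beta = 0.0, y = -4.6989 + 0.0*(-4.6989 + 4.6989) = -4.6989
  grad(y) = -22.1934, v = y - alpha*grad = -3.3629
  prox(v) = soft_thresh(-3.3629, 0.0301) = -3.3328
Iteration 2: beta = 0.3333, y = -3.3328 + 0.3333*(-3.3328 + 4.6989) = -2.8774
  grad(y) = -11.2643, v = y - alpha*grad = -2.1993
  prox(v) = soft_thresh(-2.1993, 0.0301) = -2.1692
f(x_2) = 3*(-2.1692)^2 + 6*(-2.1692) + 0.5*|-2.1692| = 2.1854


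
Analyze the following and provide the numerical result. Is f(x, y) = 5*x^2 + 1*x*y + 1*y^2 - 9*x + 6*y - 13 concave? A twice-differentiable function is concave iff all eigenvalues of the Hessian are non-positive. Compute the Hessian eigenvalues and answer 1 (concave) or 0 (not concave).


The Hessian of f(x,y) = 5*x^2 + 1*x*y + 1*y^2 - 9*x + 6*y - 13 is:
H = [[10, 1], [1, 2]]
Trace = 10 + 2 = 12
Determinant = 10*2 - (1)^2 = 19
Discriminant = (12)^2 - 4*19 = 68.0
Eigenvalues: lambda_1 = 1.8769, lambda_2 = 10.1231
The function is not concave.

0


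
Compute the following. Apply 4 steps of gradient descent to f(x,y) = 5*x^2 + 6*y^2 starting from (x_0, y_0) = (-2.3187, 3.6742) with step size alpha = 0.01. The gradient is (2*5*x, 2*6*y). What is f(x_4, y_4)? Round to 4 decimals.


Gradient descent on f(x,y) = 5*x^2 + 6*y^2.
Starting point: (-2.3187, 3.6742), alpha = 0.01
Step 1: grad_x = 2*5*-2.3187 = -23.187, grad_y = 2*6*3.6742 = 44.0904
  x_1 = -2.3187 - 0.01*-23.187 = -2.0868
  y_1 = 3.6742 - 0.01*44.0904 = 3.2333
Step 2: grad_x = 2*5*-2.0868 = -20.8683, grad_y = 2*6*3.2333 = 38.7996
  x_2 = -2.0868 - 0.01*-20.8683 = -1.8781
  y_2 = 3.2333 - 0.01*38.7996 = 2.8453
Step 3: grad_x = 2*5*-1.8781 = -18.7815, grad_y = 2*6*2.8453 = 34.1436
  x_3 = -1.8781 - 0.01*-18.7815 = -1.6903
  y_3 = 2.8453 - 0.01*34.1436 = 2.5039
Step 4: grad_x = 2*5*-1.6903 = -16.9033, grad_y = 2*6*2.5039 = 30.0464
  x_4 = -1.6903 - 0.01*-16.9033 = -1.5213
  y_4 = 2.5039 - 0.01*30.0464 = 2.2034
f(-1.5213, 2.2034) = 5*(-1.5213)^2 + 6*2.2034^2 = 40.7016


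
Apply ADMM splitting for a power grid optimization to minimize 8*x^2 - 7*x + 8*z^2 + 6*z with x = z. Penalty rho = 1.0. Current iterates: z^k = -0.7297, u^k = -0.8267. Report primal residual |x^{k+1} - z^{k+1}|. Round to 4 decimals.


ADMM iteration with rho = 1.0, z^k = -0.7297, u^k = -0.8267
Step 1: x-update.
Minimize 8*x^2 - 7*x + (1.0/2)*(x + 0.7297 - 0.8267)^2
FOC: (2*8 + 1.0)*x = 7 + 1.0*(-0.7297 + 0.8267)
x^{k+1} = 0.4175
Step 2: z-update.
Minimize 8*z^2 + 6*z + (1.0/2)*(0.4175 - z - 0.8267)^2
FOC: (2*8 + 1.0)*z = -6 + 1.0*(0.4175 - 0.8267)
z^{k+1} = -0.377
Step 3: u-update.
u^{k+1} = -0.8267 + 0.4175 + 0.377 = -0.0322
Step 4: Primal residual = |0.4175 + 0.377| = 0.7945


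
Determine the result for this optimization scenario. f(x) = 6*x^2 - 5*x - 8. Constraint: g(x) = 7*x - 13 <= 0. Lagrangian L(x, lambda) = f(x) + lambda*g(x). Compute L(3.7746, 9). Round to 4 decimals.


Step 1: Evaluate f(x).
f(3.7746) = 6*3.7746^2 - 5*3.7746 - 8 = 58.6126
Step 2: Evaluate g(x).
g(3.7746) = 7*3.7746 - 13 = 13.4222
Step 3: Compute Lagrangian.
L = 58.6126 + 9*13.4222 = 179.4124


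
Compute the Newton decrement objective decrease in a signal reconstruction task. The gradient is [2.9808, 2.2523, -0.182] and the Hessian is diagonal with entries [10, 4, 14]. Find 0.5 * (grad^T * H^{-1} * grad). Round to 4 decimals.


Step 1: H is diagonal, so H^(-1) * g = [0.2981, 0.5631, -0.013].
Step 2: g^T H^(-1) g = sum_i g_i^2 / H_ii
  = (2.9808)^2/10 + (2.2523)^2/4 + (-0.182)^2/14
  = 0.8885 + 1.2682 + 0.0024 = 2.1591
Step 3: Objective decrease = 0.5 * g^T H^(-1) g = 1.0795


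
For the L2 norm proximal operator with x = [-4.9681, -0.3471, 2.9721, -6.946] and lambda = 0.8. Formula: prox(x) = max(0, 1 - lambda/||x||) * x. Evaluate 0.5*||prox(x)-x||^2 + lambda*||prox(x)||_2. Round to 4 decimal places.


Step 1: Compute ||x||.
||x|| = 9.0489
Step 2: Compute scaling factor.
scale = max(0, 1 - 0.8/9.0489) = 0.9116
Step 3: prox(x) = [-4.5289, -0.3164, 2.7093, -6.3319]
||prox(x)|| = 8.2489
Step 4: Proximal objective.
0.5*||prox-x||^2 = 0.32
lambda*||prox|| = 6.5991
Total = 6.9191


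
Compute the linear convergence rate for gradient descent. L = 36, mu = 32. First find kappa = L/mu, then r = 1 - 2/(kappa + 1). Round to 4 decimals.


Step 1: Compute the condition number.
kappa = L/mu = 36/32 = 1.125
Step 2: Compute the convergence rate.
r = 1 - 2/(kappa + 1) = 1 - 2*mu/(L + mu) = (L - mu)/(L + mu) = 4/68 = 0.0588


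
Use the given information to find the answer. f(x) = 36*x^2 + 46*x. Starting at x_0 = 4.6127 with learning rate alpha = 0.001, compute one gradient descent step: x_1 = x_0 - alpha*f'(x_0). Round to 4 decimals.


We compute the gradient at x_0 and apply the update.
f'(x) = 72*x + 46
f'(4.6127) = 72*4.6127 + 46 = 378.1144
x_1 = 4.6127 - 0.001*378.1144 = 4.2346


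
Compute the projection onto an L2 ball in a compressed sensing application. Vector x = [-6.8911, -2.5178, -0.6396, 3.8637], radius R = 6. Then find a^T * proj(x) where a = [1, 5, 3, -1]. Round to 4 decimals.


Step 1: Compute ||x|| (intermediates to 6 decimals).
||x|| = sqrt((-6.8911)^2 + (-2.5178)^2 + (-0.6396)^2 + 3.8637^2) = 8.31648
Step 2: Project.
Since ||x|| > R, scale = R/||x|| = 6/8.31648 = 0.721459, proj(x) = scale * x
proj(x) = [-4.971646, -1.816489, -0.461445, 2.787501]
Step 3: Dot product.
a^T * proj(x) = 1*(-4.971646) + 5*(-1.816489) + 3*(-0.461445) - 1*2.787501 = -18.2259


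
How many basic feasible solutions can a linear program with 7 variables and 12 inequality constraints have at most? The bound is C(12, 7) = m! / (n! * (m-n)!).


Each vertex corresponds to some choice of n active constraints out of m, so the number of vertices is at most C(m, n) = m! / (n!(m-n)!).
m = 12, n = 7
Numerator: 12 * 11 * 10 * 9 * 8 * 7 * 6
Denominator: 7! = 5040
C(12, 7) = 792


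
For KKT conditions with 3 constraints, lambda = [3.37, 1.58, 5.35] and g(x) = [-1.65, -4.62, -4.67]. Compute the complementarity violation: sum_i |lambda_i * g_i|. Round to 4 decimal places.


KKT complementary slackness check:
lambda_1 * g_1 = 3.37 * -1.65 = -5.5605
lambda_2 * g_2 = 1.58 * -4.62 = -7.2996
lambda_3 * g_3 = 5.35 * -4.67 = -24.9845
Total violation = 5.5605 + 7.2996 + 24.9845 = 37.8446


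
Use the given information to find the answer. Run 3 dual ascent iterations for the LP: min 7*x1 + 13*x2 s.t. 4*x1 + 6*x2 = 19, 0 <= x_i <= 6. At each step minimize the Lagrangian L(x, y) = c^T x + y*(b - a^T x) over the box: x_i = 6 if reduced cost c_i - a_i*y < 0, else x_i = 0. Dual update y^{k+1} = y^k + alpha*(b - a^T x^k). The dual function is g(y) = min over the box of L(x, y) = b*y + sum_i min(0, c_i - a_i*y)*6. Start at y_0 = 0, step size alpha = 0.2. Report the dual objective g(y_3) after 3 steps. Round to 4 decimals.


Dual ascent for LP: min 7*x1 + 13*x2, 4*x1 + 6*x2 = 19, 0 <= x_i <= 6
Step 1: y^k = 0.0, reduced costs: (7.0, 13.0)
  x^k = (0.0, 0.0), subgradient = b - a^T x = 19.0
  y^{k+1} = 0.0 + 0.2*19.0 = 3.8
Step 2: y^k = 3.8, reduced costs: (-8.2, -9.8)
  x^k = (6.0, 6.0), subgradient = b - a^T x = -41.0
  y^{k+1} = 3.8 + 0.2*-41.0 = -4.4
Step 3: y^k = -4.4, reduced costs: (24.6, 39.4)
  x^k = (0.0, 0.0), subgradient = b - a^T x = 19.0
  y^{k+1} = -4.4 + 0.2*19.0 = -0.6
Dual objective at y_3 = -0.6: reduced costs (9.4, 16.6), box minimizer x = (0.0, 0.0)
g(y_3) = b*y + (c1 - a1*y)*x1 + (c2 - a2*y)*x2 = 19*(-0.6) + 9.4*0.0 + 16.6*0.0 = -11.4 + 0.0 + 0.0 = -11.4


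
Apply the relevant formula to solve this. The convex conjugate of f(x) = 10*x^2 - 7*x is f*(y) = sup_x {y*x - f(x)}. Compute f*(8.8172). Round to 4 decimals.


f*(y) = sup_x {y*x - a*x^2 - b*x} = sup_x {(y-b)*x - a*x^2}
FOC: (y - b) - 2a*x = 0 => x* = (y - b)/(2a)
x* = (8.8172 + 7)/(2*10) = 0.7909
f*(8.8172) = (y-b)^2/(4a) = (8.8172 + 7)^2/(4*10)
= 250.1838/40 = 6.2546


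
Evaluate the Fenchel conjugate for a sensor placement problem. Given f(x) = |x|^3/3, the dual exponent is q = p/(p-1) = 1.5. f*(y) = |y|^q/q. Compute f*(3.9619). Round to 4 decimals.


The conjugate exponent q satisfies 1/p + 1/q = 1.
p = 3, so q = 3/(3 - 1) = 1.5
|y|^q = 3.9619^1.5 = 7.886
f*(3.9619) = 7.886 / 1.5 = 5.2573


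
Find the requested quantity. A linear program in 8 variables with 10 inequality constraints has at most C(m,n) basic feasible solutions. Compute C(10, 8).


Each vertex corresponds to some choice of n active constraints out of m, so the number of vertices is at most C(m, n) = m! / (n!(m-n)!).
m = 10, n = 8
Numerator: 10 * 9 * 8 * 7 * 6 * 5 * 4 * 3
Denominator: 8! = 40320
C(10, 8) = 45


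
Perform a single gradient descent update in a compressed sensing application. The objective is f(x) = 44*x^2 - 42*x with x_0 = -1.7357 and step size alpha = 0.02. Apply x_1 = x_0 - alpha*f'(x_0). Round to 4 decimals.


We compute the gradient at x_0 and apply the update.
f'(x) = 88*x - 42
f'(-1.7357) = 88*-1.7357 - 42 = -194.7416
x_1 = -1.7357 - 0.02*-194.7416 = 2.1591


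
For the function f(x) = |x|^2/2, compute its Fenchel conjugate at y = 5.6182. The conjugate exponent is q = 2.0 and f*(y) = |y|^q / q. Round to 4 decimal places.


The conjugate exponent q satisfies 1/p + 1/q = 1.
p = 2, so q = 2/(2 - 1) = 2.0
|y|^q = 5.6182^2.0 = 31.5642
f*(5.6182) = 31.5642 / 2.0 = 15.7821


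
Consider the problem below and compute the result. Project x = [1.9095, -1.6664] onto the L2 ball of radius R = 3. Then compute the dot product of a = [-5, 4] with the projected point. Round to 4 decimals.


Step 1: Compute ||x|| (intermediates to 6 decimals).
||x|| = sqrt(1.9095^2 + (-1.6664)^2) = 2.534379
Step 2: Project.
Since ||x|| <= R, proj = x (no scaling needed).
proj(x) = [1.9095, -1.6664]
Step 3: Dot product.
a^T * proj(x) = -5*1.9095 + 4*(-1.6664) = -16.2131


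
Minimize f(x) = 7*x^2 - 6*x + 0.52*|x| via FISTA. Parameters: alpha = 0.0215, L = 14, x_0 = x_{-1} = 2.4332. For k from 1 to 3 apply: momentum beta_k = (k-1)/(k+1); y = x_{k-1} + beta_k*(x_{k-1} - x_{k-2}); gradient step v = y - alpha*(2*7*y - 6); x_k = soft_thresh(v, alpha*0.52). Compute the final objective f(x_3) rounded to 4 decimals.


FISTA on f(x) = 7*x^2 - 6*x + 0.52*|x|
L = 14, alpha = 0.0215
Iteration 1: beta = 0.0, y = 2.4332 + 0.0*(2.4332 - 2.4332) = 2.4332
  grad(y) = 28.0648, v = y - alpha*grad = 1.8298
  prox(v) = soft_thresh(1.8298, 0.0112) = 1.8186
Iteration 2: beta = 0.3333, y = 1.8186 + 0.3333*(1.8186 - 2.4332) = 1.6138
  grad(y) = 16.5928, v = y - alpha*grad = 1.257
  prox(v) = soft_thresh(1.257, 0.0112) = 1.2458
Iteration 3: beta = 0.5, y = 1.2458 + 0.5*(1.2458 - 1.8186) = 0.9595
  grad(y) = 7.4323, v = y - alpha*grad = 0.7997
  prox(v) = soft_thresh(0.7997, 0.0112) = 0.7885
f(x_3) = 7*0.7885^2 - 6*0.7885 + 0.52*|0.7885| = 0.031


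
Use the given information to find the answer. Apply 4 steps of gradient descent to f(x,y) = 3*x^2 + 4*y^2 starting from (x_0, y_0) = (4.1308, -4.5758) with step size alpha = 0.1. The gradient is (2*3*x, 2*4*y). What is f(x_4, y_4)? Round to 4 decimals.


Gradient descent on f(x,y) = 3*x^2 + 4*y^2.
Starting point: (4.1308, -4.5758), alpha = 0.1
Step 1: grad_x = 2*3*4.1308 = 24.7848, grad_y = 2*4*-4.5758 = -36.6064
  x_1 = 4.1308 - 0.1*24.7848 = 1.6523
  y_1 = -4.5758 - 0.1*-36.6064 = -0.9152
Step 2: grad_x = 2*3*1.6523 = 9.9139, grad_y = 2*4*-0.9152 = -7.3213
  x_2 = 1.6523 - 0.1*9.9139 = 0.6609
  y_2 = -0.9152 - 0.1*-7.3213 = -0.183
Step 3: grad_x = 2*3*0.6609 = 3.9656, grad_y = 2*4*-0.183 = -1.4643
  x_3 = 0.6609 - 0.1*3.9656 = 0.2644
  y_3 = -0.183 - 0.1*-1.4643 = -0.0366
Step 4: grad_x = 2*3*0.2644 = 1.5862, grad_y = 2*4*-0.0366 = -0.2929
  x_4 = 0.2644 - 0.1*1.5862 = 0.1057
  y_4 = -0.0366 - 0.1*-0.2929 = -0.0073
f(0.1057, -0.0073) = 3*0.1057^2 + 4*(-0.0073)^2 = 0.0338


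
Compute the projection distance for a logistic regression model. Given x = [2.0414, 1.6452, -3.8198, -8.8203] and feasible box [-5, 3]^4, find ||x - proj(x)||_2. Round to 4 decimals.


Project each component onto [-5, 3].
clip(2.0414) = 2.0414, clip(1.6452) = 1.6452, clip(-3.8198) = -3.8198, clip(-8.8203) = -5.0
Projection = [2.0414, 1.6452, -3.8198, -5.0]
Squared diffs: [0.0, 0.0, 0.0, 14.5947]
Distance = sqrt(14.5947) = 3.8203


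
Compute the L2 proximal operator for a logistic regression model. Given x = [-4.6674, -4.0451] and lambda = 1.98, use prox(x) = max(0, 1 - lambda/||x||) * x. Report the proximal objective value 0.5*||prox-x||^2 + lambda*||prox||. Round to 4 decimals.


Step 1: Compute ||x||.
||x|| = 6.1764
Step 2: Compute scaling factor.
scale = max(0, 1 - 1.98/6.1764) = 0.6794
Step 3: prox(x) = [-3.1711, -2.7483]
||prox(x)|| = 4.1964
Step 4: Proximal objective.
0.5*||prox-x||^2 = 1.9602
lambda*||prox|| = 8.3089
Total = 10.269


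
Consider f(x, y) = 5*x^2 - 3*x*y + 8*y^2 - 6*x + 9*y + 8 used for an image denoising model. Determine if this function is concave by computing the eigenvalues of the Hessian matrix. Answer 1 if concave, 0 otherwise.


The Hessian of f(x,y) = 5*x^2 - 3*x*y + 8*y^2 - 6*x + 9*y + 8 is:
H = [[10, -3], [-3, 16]]
Trace = 10 + 16 = 26
Determinant = 10*16 - (-3)^2 = 151
Discriminant = (26)^2 - 4*151 = 72.0
Eigenvalues: lambda_1 = 8.7574, lambda_2 = 17.2426
The function is not concave.

0


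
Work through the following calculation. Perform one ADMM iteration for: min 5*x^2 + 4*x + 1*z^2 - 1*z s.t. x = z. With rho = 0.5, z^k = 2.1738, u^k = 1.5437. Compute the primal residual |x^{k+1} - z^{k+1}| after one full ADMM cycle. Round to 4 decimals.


ADMM iteration with rho = 0.5, z^k = 2.1738, u^k = 1.5437
Step 1: x-update.
Minimize 5*x^2 + 4*x + (0.5/2)*(x - 2.1738 + 1.5437)^2
FOC: (2*5 + 0.5)*x = -4 + 0.5*(2.1738 - 1.5437)
x^{k+1} = -0.3509
Step 2: z-update.
Minimize 1*z^2 - 1*z + (0.5/2)*(-0.3509 - z + 1.5437)^2
FOC: (2*1 + 0.5)*z = 1 + 0.5*(-0.3509 + 1.5437)
z^{k+1} = 0.6386
Step 3: u-update.
u^{k+1} = 1.5437 - 0.3509 - 0.6386 = 0.5542
Step 4: Primal residual = |-0.3509 - 0.6386| = 0.9895


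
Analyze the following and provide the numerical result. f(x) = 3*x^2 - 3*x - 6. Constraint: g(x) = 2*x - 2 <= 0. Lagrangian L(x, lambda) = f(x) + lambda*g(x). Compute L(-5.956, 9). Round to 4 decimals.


Step 1: Evaluate f(x).
f(-5.956) = 3*(-5.956)^2 - 3*(-5.956) - 6 = 118.2898
Step 2: Evaluate g(x).
g(-5.956) = 2*-5.956 - 2 = -13.912
Step 3: Compute Lagrangian.
L = 118.2898 + 9*-13.912 = -6.9182


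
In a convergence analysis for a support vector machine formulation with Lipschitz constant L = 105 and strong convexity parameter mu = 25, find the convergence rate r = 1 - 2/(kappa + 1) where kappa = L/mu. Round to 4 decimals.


Step 1: Compute the condition number.
kappa = L/mu = 105/25 = 4.2
Step 2: Compute the convergence rate.
r = 1 - 2/(kappa + 1) = 1 - 2*mu/(L + mu) = (L - mu)/(L + mu) = 80/130 = 0.6154


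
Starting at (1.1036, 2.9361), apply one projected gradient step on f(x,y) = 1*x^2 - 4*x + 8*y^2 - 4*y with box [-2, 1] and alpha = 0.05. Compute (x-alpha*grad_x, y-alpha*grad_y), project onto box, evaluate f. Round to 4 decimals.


Step 1: Compute gradient at (1.1036, 2.9361).
grad_x = 2*1*1.1036 - 4 = -1.7928
grad_y = 2*8*2.9361 - 4 = 42.9776
Step 2: Gradient step.
x_raw = 1.1036 - 0.05*-1.7928 = 1.1932
y_raw = 2.9361 - 0.05*42.9776 = 0.7872
Step 3: Project onto [-2, 1].
x_proj = clip(1.1932) = 1.0
y_proj = clip(0.7872) = 0.7872
Step 4: Evaluate f.
f(1.0, 0.7872) = -1.1912


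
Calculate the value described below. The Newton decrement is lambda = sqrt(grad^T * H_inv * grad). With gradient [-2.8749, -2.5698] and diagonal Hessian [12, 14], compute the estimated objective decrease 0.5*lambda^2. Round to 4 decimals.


Step 1: H is diagonal, so H^(-1) * g = [-0.2396, -0.1836].
Step 2: g^T H^(-1) g = sum_i g_i^2 / H_ii
  = (-2.8749)^2/12 + (-2.5698)^2/14
  = 0.6888 + 0.4717 = 1.1605
Step 3: Objective decrease = 0.5 * g^T H^(-1) g = 0.5802


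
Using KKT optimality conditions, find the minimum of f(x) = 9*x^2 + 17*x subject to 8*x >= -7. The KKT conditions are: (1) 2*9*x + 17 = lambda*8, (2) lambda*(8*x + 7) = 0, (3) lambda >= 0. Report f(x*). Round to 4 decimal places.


Step 1: Try lambda = 0 (constraint inactive).
x_unc = -17/(2*9) = -0.9444
Check: 8*-0.9444 = -7.5552 < -7 -- violated!
Step 2: Constraint must be active: 8*x = -7
x* = -7/8 = -0.875
lambda = (2*9*(-0.875) + 17)/8 = 0.1563
Step 3: Compute optimal value.
f(x*) = 9*(-0.875)^2 + 17*(-0.875) = -7.9844


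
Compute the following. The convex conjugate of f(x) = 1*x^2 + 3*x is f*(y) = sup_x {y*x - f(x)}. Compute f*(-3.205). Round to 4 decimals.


f*(y) = sup_x {y*x - a*x^2 - b*x} = sup_x {(y-b)*x - a*x^2}
FOC: (y - b) - 2a*x = 0 => x* = (y - b)/(2a)
x* = (-3.205 - 3)/(2*1) = -3.1025
f*(-3.205) = (y-b)^2/(4a) = (-3.205 - 3)^2/(4*1)
= 38.502/4 = 9.6255


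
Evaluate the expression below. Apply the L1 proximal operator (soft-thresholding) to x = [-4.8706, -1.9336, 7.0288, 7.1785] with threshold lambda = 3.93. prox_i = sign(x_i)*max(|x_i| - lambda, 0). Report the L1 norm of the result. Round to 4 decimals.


Soft-thresholding with lambda = 3.93:
prox(-4.8706) = sign(-4.8706)*max(|-4.8706| - 3.93, 0) = -0.9406
prox(-1.9336) = sign(-1.9336)*max(|-1.9336| - 3.93, 0) = 0.0
prox(7.0288) = sign(7.0288)*max(|7.0288| - 3.93, 0) = 3.0988
prox(7.1785) = sign(7.1785)*max(|7.1785| - 3.93, 0) = 3.2485
prox(x) = [-0.9406, 0.0, 3.0988, 3.2485]
||prox(x)||_1 = 0.9406 + 0.0 + 3.0988 + 3.2485 = 7.2879


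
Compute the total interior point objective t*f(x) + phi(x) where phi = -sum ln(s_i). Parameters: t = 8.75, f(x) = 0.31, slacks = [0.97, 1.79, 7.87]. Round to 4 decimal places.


Step 1: Compute log-barrier.
ln values: [-0.0305, 0.5822, 2.0631]
phi = -(-0.0305 + 0.5822 + 2.0631) = -2.6148
Step 2: Compute augmented objective.
t*f(x) = 8.75*0.31 = 2.7125
Total = 2.7125 - 2.6148 = 0.0977


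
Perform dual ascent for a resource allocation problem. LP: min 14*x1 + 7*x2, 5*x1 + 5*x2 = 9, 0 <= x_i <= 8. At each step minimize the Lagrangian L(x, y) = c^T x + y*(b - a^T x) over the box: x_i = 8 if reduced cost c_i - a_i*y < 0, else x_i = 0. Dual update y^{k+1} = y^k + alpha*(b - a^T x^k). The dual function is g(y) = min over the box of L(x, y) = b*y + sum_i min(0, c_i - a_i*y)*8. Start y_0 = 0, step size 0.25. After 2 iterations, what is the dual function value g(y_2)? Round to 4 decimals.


Dual ascent for LP: min 14*x1 + 7*x2, 5*x1 + 5*x2 = 9, 0 <= x_i <= 8
Step 1: y^k = 0.0, reduced costs: (14.0, 7.0)
  x^k = (0.0, 0.0), subgradient = b - a^T x = 9.0
  y^{k+1} = 0.0 + 0.25*9.0 = 2.25
Step 2: y^k = 2.25, reduced costs: (2.75, -4.25)
  x^k = (0.0, 8.0), subgradient = b - a^T x = -31.0
  y^{k+1} = 2.25 + 0.25*-31.0 = -5.5
Dual objective at y_2 = -5.5: reduced costs (41.5, 34.5), box minimizer x = (0.0, 0.0)
g(y_2) = b*y + (c1 - a1*y)*x1 + (c2 - a2*y)*x2 = 9*(-5.5) + 41.5*0.0 + 34.5*0.0 = -49.5 + 0.0 + 0.0 = -49.5


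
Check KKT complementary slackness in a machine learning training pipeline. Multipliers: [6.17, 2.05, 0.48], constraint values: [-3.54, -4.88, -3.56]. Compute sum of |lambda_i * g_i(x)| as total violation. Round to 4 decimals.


KKT complementary slackness check:
lambda_1 * g_1 = 6.17 * -3.54 = -21.8418
lambda_2 * g_2 = 2.05 * -4.88 = -10.004
lambda_3 * g_3 = 0.48 * -3.56 = -1.7088
Total violation = 21.8418 + 10.004 + 1.7088 = 33.5546


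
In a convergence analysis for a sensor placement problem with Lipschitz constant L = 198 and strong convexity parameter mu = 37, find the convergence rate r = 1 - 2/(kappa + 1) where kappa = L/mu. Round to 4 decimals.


Step 1: Compute the condition number.
kappa = L/mu = 198/37 = 5.3514
Step 2: Compute the convergence rate.
r = 1 - 2/(kappa + 1) = 1 - 2*mu/(L + mu) = (L - mu)/(L + mu) = 161/235 = 0.6851


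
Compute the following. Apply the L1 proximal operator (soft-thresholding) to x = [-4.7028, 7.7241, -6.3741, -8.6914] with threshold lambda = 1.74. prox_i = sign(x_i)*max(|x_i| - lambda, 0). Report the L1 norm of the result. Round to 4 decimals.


Soft-thresholding with lambda = 1.74:
prox(-4.7028) = sign(-4.7028)*max(|-4.7028| - 1.74, 0) = -2.9628
prox(7.7241) = sign(7.7241)*max(|7.7241| - 1.74, 0) = 5.9841
prox(-6.3741) = sign(-6.3741)*max(|-6.3741| - 1.74, 0) = -4.6341
prox(-8.6914) = sign(-8.6914)*max(|-8.6914| - 1.74, 0) = -6.9514
prox(x) = [-2.9628, 5.9841, -4.6341, -6.9514]
||prox(x)||_1 = 2.9628 + 5.9841 + 4.6341 + 6.9514 = 20.5324


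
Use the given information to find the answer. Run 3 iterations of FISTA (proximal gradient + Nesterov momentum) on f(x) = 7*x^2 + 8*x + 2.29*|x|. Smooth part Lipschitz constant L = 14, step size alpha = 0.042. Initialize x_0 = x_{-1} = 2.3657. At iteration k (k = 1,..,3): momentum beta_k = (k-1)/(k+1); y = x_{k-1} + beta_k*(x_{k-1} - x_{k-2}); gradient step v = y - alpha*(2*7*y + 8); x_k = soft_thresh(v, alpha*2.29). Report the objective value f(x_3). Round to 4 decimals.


FISTA on f(x) = 7*x^2 + 8*x + 2.29*|x|
L = 14, alpha = 0.042
Iteration 1: beta = 0.0, y = 2.3657 + 0.0*(2.3657 - 2.3657) = 2.3657
  grad(y) = 41.1198, v = y - alpha*grad = 0.6387
  prox(v) = soft_thresh(0.6387, 0.0962) = 0.5425
Iteration 2: beta = 0.3333, y = 0.5425 + 0.3333*(0.5425 - 2.3657) = -0.0652
  grad(y) = 7.0865, v = y - alpha*grad = -0.3629
  prox(v) = soft_thresh(-0.3629, 0.0962) = -0.2667
Iteration 3: beta = 0.5, y = -0.2667 + 0.5*(-0.2667 - 0.5425) = -0.6713
  grad(y) = -1.3982, v = y - alpha*grad = -0.6126
  prox(v) = soft_thresh(-0.6126, 0.0962) = -0.5164
f(x_3) = 7*(-0.5164)^2 + 8*(-0.5164) + 2.29*|-0.5164| = -1.082


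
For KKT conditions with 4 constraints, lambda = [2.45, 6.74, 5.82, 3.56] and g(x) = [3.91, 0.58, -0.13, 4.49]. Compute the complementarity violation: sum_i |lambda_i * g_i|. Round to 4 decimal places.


KKT complementary slackness check:
lambda_1 * g_1 = 2.45 * 3.91 = 9.5795
lambda_2 * g_2 = 6.74 * 0.58 = 3.9092
lambda_3 * g_3 = 5.82 * -0.13 = -0.7566
lambda_4 * g_4 = 3.56 * 4.49 = 15.9844
Total violation = 9.5795 + 3.9092 + 0.7566 + 15.9844 = 30.2297


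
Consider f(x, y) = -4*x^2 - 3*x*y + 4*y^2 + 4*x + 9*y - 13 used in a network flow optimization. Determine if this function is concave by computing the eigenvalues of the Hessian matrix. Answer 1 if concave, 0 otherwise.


The Hessian of f(x,y) = -4*x^2 - 3*x*y + 4*y^2 + 4*x + 9*y - 13 is:
H = [[-8, -3], [-3, 8]]
Trace = -8 + 8 = 0
Determinant = -8*8 - (-3)^2 = -73
Discriminant = (0)^2 - 4*-73 = 292.0
Eigenvalues: lambda_1 = -8.544, lambda_2 = 8.544
The function is not concave.

0


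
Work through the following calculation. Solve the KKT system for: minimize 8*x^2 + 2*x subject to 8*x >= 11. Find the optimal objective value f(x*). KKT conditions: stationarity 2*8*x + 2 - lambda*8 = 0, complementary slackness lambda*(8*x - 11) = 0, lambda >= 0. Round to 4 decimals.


Step 1: Try lambda = 0 (constraint inactive).
x_unc = -2/(2*8) = -0.125
Check: 8*-0.125 = -1.0 < 11 -- violated!
Step 2: Constraint must be active: 8*x = 11
x* = 11/8 = 1.375
lambda = (2*8*1.375 + 2)/8 = 3.0
Step 3: Compute optimal value.
f(x*) = 8*1.375^2 + 2*1.375 = 17.875


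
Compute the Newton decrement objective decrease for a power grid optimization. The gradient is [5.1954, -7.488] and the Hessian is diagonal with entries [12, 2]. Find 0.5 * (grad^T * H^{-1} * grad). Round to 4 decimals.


Step 1: H is diagonal, so H^(-1) * g = [0.433, -3.744].
Step 2: g^T H^(-1) g = sum_i g_i^2 / H_ii
  = (5.1954)^2/12 + (-7.488)^2/2
  = 2.2493 + 28.0351 = 30.2844
Step 3: Objective decrease = 0.5 * g^T H^(-1) g = 15.1422


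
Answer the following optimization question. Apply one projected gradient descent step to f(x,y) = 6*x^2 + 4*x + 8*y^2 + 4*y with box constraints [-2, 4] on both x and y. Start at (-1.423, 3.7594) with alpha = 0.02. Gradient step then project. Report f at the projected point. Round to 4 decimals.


Step 1: Compute gradient at (-1.423, 3.7594).
grad_x = 2*6*-1.423 + 4 = -13.076
grad_y = 2*8*3.7594 + 4 = 64.1504
Step 2: Gradient step.
x_raw = -1.423 - 0.02*-13.076 = -1.1615
y_raw = 3.7594 - 0.02*64.1504 = 2.4764
Step 3: Project onto [-2, 4].
x_proj = clip(-1.1615) = -1.1615
y_proj = clip(2.4764) = 2.4764
Step 4: Evaluate f.
f(-1.1615, 2.4764) = 62.414


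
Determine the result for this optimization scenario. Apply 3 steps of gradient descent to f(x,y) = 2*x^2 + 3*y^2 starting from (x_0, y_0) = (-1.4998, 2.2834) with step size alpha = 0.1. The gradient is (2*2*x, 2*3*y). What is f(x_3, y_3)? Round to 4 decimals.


Gradient descent on f(x,y) = 2*x^2 + 3*y^2.
Starting point: (-1.4998, 2.2834), alpha = 0.1
Step 1: grad_x = 2*2*-1.4998 = -5.9992, grad_y = 2*3*2.2834 = 13.7004
  x_1 = -1.4998 - 0.1*-5.9992 = -0.8999
  y_1 = 2.2834 - 0.1*13.7004 = 0.9134
Step 2: grad_x = 2*2*-0.8999 = -3.5995, grad_y = 2*3*0.9134 = 5.4802
  x_2 = -0.8999 - 0.1*-3.5995 = -0.5399
  y_2 = 0.9134 - 0.1*5.4802 = 0.3653
Step 3: grad_x = 2*2*-0.5399 = -2.1597, grad_y = 2*3*0.3653 = 2.1921
  x_3 = -0.5399 - 0.1*-2.1597 = -0.324
  y_3 = 0.3653 - 0.1*2.1921 = 0.1461
f(-0.324, 0.1461) = 2*(-0.324)^2 + 3*0.1461^2 = 0.274


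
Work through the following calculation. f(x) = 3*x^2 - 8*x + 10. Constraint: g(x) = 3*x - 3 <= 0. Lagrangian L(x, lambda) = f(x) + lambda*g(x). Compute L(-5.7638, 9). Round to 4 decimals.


Step 1: Evaluate f(x).
f(-5.7638) = 3*(-5.7638)^2 - 8*(-5.7638) + 10 = 155.7746
Step 2: Evaluate g(x).
g(-5.7638) = 3*-5.7638 - 3 = -20.2914
Step 3: Compute Lagrangian.
L = 155.7746 + 9*-20.2914 = -26.848


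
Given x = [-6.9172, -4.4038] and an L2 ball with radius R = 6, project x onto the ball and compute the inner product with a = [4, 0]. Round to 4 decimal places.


Step 1: Compute ||x|| (intermediates to 6 decimals).
||x|| = sqrt((-6.9172)^2 + (-4.4038)^2) = 8.200068
Step 2: Project.
Since ||x|| > R, scale = R/||x|| = 6/8.200068 = 0.731701, proj(x) = scale * x
proj(x) = [-5.061322, -3.222265]
Step 3: Dot product.
a^T * proj(x) = 4*(-5.061322) + 0*(-3.222265) = -20.2453


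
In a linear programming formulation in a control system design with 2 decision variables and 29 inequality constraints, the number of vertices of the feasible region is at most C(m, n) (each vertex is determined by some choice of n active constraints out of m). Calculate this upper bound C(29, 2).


Each vertex corresponds to some choice of n active constraints out of m, so the number of vertices is at most C(m, n) = m! / (n!(m-n)!).
m = 29, n = 2
Numerator: 29 * 28
Denominator: 2! = 2
C(29, 2) = 406


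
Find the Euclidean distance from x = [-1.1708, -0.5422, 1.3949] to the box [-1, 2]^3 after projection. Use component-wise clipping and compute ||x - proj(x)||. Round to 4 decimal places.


Project each component onto [-1, 2].
clip(-1.1708) = -1.0, clip(-0.5422) = -0.5422, clip(1.3949) = 1.3949
Projection = [-1.0, -0.5422, 1.3949]
Squared diffs: [0.0292, 0.0, 0.0]
Distance = sqrt(0.0292) = 0.1708
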